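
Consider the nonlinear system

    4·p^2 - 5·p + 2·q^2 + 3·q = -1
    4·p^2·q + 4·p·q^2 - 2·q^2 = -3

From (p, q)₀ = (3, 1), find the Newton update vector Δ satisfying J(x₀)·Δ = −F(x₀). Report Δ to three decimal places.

(-1.347, -0.202)

At (3, 1): F = (27.000, 49.000).
Jacobian J = [[8·p - 5, 4·q + 3], [8·p·q + 4·q^2, 4·p^2 + 8·p·q - 4·q]].
At the point, J = [[19.000, 7.000], [28.000, 56.000]] (det J = 868.000).
Solving J·Δ = −F gives Δ = (-1.347, -0.202).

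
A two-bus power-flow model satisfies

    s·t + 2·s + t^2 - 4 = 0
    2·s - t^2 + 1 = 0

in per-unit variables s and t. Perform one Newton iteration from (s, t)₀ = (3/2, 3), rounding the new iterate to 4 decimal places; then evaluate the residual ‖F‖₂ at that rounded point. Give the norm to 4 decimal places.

At (3/2, 3): F = (12.5000, -5.0000).
Jacobian J = [[t + 2, s + 2·t], [2, -2·t]].
At the point, J = [[5.0000, 7.5000], [2.0000, -6.0000]] (det J = -45.0000).
Solving J·Δ = −F gives Δ = (-0.8333, -1.1111).
Then the next iterate is (s, t)₁ = (0.6667, 1.8889).
Re-evaluating at (0.6667, 1.8889): F = (2.160673, -1.234543), so ‖F‖₂ = 2.4885.

2.4885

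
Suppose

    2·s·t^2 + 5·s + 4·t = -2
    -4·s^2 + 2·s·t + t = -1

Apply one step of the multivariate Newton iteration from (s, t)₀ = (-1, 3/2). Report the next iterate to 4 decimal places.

At (-1, 3/2): F = (-1.5000, -4.5000).
Jacobian J = [[2·t^2 + 5, 4·s·t + 4], [-8·s + 2·t, 2·s + 1]].
At the point, J = [[9.5000, -2.0000], [11.0000, -1.0000]] (det J = 12.5000).
Solving J·Δ = −F gives Δ = (0.6000, 2.1000).
Then the next iterate is (s, t)₁ = (-0.4000, 3.6000).

(-0.4000, 3.6000)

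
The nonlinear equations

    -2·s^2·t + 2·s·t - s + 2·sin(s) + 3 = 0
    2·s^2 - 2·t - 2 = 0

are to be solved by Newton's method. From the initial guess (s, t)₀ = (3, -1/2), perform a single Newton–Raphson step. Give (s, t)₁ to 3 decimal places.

(1.632, -0.207)

At (3, -1/2): F = (6.28224, 17.000).
Jacobian J = [[-4·s·t + 2·t + 2·cos(s) - 1, -2·s^2 + 2·s], [4·s, -2]].
At the point, J = [[2.02002, -12.000], [12.000, -2.000]] (det J = 139.95997).
Solving J·Δ = −F gives Δ = (-1.368, 0.293).
Then the next iterate is (s, t)₁ = (1.632, -0.207).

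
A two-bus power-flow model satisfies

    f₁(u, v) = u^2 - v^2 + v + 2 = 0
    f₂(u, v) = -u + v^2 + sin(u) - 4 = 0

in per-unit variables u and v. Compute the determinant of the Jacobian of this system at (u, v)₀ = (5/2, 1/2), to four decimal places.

J = [[2·u, -2·v + 1], [cos(u) - 1, 2·v]].
At the point, J = [[5.0000, 0.0000], [-1.801144, 1.0000]].
det J = 5.0000.

5.0000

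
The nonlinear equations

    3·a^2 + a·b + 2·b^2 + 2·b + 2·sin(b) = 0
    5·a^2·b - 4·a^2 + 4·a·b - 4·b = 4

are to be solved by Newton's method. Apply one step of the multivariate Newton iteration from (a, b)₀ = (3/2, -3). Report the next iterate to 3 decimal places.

(0.929, -1.994)

At (3/2, -3): F = (13.96776, -52.750).
Jacobian J = [[6·a + b, a + 4·b + 2·cos(b) + 2], [10·a·b - 8·a + 4·b, 5·a^2 + 4·a - 4]].
At the point, J = [[6.000, -10.47998], [-69.000, 13.250]] (det J = -643.61896).
Solving J·Δ = −F gives Δ = (-0.571, 1.006).
Then the next iterate is (a, b)₁ = (0.929, -1.994).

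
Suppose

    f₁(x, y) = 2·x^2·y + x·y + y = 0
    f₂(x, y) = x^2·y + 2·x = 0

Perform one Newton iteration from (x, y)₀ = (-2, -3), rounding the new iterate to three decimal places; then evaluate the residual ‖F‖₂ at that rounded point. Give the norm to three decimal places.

At (-2, -3): F = (-21.000, -16.000).
Jacobian J = [[4·x·y + y, 2·x^2 + x + 1], [2·x·y + 2, x^2]].
At the point, J = [[21.000, 7.000], [14.000, 4.000]] (det J = -14.000).
Solving J·Δ = −F gives Δ = (2.000, -3.000).
Then the next iterate is (x, y)₁ = (0.000, -6.000).
Re-evaluating at (0.000, -6.000): F = (-6.000, 0.000), so ‖F‖₂ = 6.000.

6.000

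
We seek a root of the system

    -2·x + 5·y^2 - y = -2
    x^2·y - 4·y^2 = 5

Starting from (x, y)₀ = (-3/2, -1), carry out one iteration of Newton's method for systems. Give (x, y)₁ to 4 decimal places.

(-0.6200, -0.1600)

At (-3/2, -1): F = (11.0000, -11.2500).
Jacobian J = [[-2, 10·y - 1], [2·x·y, x^2 - 8·y]].
At the point, J = [[-2.0000, -11.0000], [3.0000, 10.2500]] (det J = 12.5000).
Solving J·Δ = −F gives Δ = (0.8800, 0.8400).
Then the next iterate is (x, y)₁ = (-0.6200, -0.1600).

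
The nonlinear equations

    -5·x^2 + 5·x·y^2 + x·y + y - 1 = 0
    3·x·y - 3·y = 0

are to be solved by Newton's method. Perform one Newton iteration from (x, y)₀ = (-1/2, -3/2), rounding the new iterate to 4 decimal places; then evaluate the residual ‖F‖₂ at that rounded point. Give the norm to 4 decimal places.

7.8462

At (-1/2, -3/2): F = (-8.6250, 6.7500).
Jacobian J = [[-10·x + 5·y^2 + y, 10·x·y + x + 1], [3·y, 3·x - 3]].
At the point, J = [[14.7500, 8.0000], [-4.5000, -4.5000]] (det J = -30.3750).
Solving J·Δ = −F gives Δ = (-0.5000, 2.0000).
Then the next iterate is (x, y)₁ = (-1.0000, 0.5000).
Re-evaluating at (-1.0000, 0.5000): F = (-7.2500, -3.0000), so ‖F‖₂ = 7.8462.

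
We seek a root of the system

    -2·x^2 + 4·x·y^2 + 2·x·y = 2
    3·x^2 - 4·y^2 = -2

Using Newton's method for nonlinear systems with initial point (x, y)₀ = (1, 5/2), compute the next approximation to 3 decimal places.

(0.877, 1.463)

At (1, 5/2): F = (26.000, -20.000).
Jacobian J = [[-4·x + 4·y^2 + 2·y, 8·x·y + 2·x], [6·x, -8·y]].
At the point, J = [[26.000, 22.000], [6.000, -20.000]] (det J = -652.000).
Solving J·Δ = −F gives Δ = (-0.123, -1.037).
Then the next iterate is (x, y)₁ = (0.877, 1.463).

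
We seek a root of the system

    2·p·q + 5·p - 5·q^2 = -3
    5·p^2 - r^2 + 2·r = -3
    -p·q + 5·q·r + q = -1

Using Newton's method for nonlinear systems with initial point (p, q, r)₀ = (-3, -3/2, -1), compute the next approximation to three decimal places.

At (-3, -3/2, -1): F = (-14.250, 45.000, 2.500).
Jacobian J = [[2·q + 5, 2·p - 10·q, 0], [10·p, 0, -2·r + 2], [-q, -p + 5·r + 1, 5·q]].
At the point, J = [[2.000, 9.000, 0.000], [-30.000, 0.000, 4.000], [1.500, -1.000, -7.500]] (det J = -1963.000).
Solving J·Δ = −F gives Δ = (1.564, 1.236, 0.481).
Then the next iterate is (p, q, r)₁ = (-1.436, -0.264, -0.519).

(-1.436, -0.264, -0.519)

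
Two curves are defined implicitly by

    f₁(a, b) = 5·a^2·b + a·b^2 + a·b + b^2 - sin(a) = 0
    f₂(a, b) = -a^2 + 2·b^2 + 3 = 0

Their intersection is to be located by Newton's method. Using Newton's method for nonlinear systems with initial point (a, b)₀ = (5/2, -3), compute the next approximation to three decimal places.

At (5/2, -3): F = (-70.34847, 14.750).
Jacobian J = [[10·a·b + b^2 + b - cos(a), 5·a^2 + 2·a·b + a + 2·b], [-2·a, 4·b]].
At the point, J = [[-68.19886, 12.750], [-5.000, -12.000]] (det J = 882.13628).
Solving J·Δ = −F gives Δ = (-0.744, 1.539).
Then the next iterate is (a, b)₁ = (1.756, -1.461).

(1.756, -1.461)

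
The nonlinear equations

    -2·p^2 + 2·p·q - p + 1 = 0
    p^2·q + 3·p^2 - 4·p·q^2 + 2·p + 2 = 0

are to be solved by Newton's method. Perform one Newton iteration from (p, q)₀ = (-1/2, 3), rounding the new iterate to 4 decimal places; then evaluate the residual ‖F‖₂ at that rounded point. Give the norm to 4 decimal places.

At (-1/2, 3): F = (-2.0000, 20.5000).
Jacobian J = [[-4·p + 2·q - 1, 2·p], [2·p·q + 6·p - 4·q^2 + 2, p^2 - 8·p·q]].
At the point, J = [[7.0000, -1.0000], [-40.0000, 12.2500]] (det J = 45.7500).
Solving J·Δ = −F gives Δ = (0.0874, -1.3880).
Then the next iterate is (p, q)₁ = (-0.4126, 1.6120).
Re-evaluating at (-0.4126, 1.6120): F = (-0.258100, 6.248578), so ‖F‖₂ = 6.2539.

6.2539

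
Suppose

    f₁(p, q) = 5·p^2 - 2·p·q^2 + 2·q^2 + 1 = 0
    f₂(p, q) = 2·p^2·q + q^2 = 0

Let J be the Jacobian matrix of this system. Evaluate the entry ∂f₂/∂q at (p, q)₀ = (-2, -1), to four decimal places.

∂f₂/∂q = 2·p^2 + 2·q.
At (-2, -1) this is 6.0000.

6.0000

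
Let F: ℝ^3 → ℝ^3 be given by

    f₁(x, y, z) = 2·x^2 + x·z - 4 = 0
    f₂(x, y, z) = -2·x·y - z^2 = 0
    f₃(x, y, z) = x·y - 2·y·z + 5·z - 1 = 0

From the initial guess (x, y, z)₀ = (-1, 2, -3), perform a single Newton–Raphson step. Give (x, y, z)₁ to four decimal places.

At (-1, 2, -3): F = (1.0000, -5.0000, -6.0000).
Jacobian J = [[4·x + z, 0, x], [-2·y, -2·x, -2·z], [y, x - 2·z, -2·y + 5]].
At the point, J = [[-7.0000, 0.0000, -1.0000], [-4.0000, 2.0000, 6.0000], [2.0000, 5.0000, 1.0000]] (det J = 220.0000).
Solving J·Δ = −F gives Δ = (0.0682, 1.0682, 0.5227).
Then the next iterate is (x, y, z)₁ = (-0.9318, 3.0682, -2.4773).

(-0.9318, 3.0682, -2.4773)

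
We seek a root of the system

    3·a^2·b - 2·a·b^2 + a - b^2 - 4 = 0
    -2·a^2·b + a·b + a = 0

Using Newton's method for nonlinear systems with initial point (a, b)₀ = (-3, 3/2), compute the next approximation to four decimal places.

At (-3, 3/2): F = (44.7500, -34.5000).
Jacobian J = [[6·a·b - 2·b^2 + 1, 3·a^2 - 4·a·b - 2·b], [-4·a·b + b + 1, -2·a^2 + a]].
At the point, J = [[-30.5000, 42.0000], [20.5000, -21.0000]] (det J = -220.5000).
Solving J·Δ = −F gives Δ = (2.3095, 0.6117).
Then the next iterate is (a, b)₁ = (-0.6905, 2.1117).

(-0.6905, 2.1117)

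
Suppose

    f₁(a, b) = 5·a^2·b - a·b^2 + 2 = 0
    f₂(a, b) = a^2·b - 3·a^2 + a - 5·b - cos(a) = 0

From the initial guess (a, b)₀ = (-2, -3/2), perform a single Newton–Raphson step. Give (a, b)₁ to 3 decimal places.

At (-2, -3/2): F = (-23.500, -12.08385).
Jacobian J = [[10·a·b - b^2, 5·a^2 - 2·a·b], [2·a·b - 6·a + sin(a) + 1, a^2 - 5]].
At the point, J = [[27.750, 14.000], [18.09070, -1.000]] (det J = -281.01984).
Solving J·Δ = −F gives Δ = (0.686, 0.320).
Then the next iterate is (a, b)₁ = (-1.314, -1.180).

(-1.314, -1.180)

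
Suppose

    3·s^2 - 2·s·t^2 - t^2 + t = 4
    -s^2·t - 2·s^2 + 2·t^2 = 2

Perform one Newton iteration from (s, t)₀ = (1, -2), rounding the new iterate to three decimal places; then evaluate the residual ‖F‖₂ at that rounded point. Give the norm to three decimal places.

14.763

At (1, -2): F = (-15.000, 6.000).
Jacobian J = [[6·s - 2·t^2, -4·s·t - 2·t + 1], [-2·s·t - 4·s, -s^2 + 4·t]].
At the point, J = [[-2.000, 13.000], [0.000, -9.000]] (det J = 18.000).
Solving J·Δ = −F gives Δ = (-3.167, 0.667).
Then the next iterate is (s, t)₁ = (-2.167, -1.333).
Re-evaluating at (-2.167, -1.333): F = (14.67881, -1.57838), so ‖F‖₂ = 14.763.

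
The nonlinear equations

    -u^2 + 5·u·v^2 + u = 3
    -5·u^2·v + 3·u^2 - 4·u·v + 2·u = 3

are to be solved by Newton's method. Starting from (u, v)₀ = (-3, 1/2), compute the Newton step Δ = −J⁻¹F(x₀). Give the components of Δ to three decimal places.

(2.021, -0.138)

At (-3, 1/2): F = (-18.750, 1.500).
Jacobian J = [[-2·u + 5·v^2 + 1, 10·u·v], [-10·u·v + 6·u - 4·v + 2, -5·u^2 - 4·u]].
At the point, J = [[8.250, -15.000], [-3.000, -33.000]] (det J = -317.250).
Solving J·Δ = −F gives Δ = (2.021, -0.138).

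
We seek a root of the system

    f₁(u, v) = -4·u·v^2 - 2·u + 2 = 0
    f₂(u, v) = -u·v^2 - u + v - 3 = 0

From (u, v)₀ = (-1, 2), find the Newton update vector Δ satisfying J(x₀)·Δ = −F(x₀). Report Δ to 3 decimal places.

At (-1, 2): F = (20.000, 4.000).
Jacobian J = [[-4·v^2 - 2, -8·u·v], [-v^2 - 1, -2·u·v + 1]].
At the point, J = [[-18.000, 16.000], [-5.000, 5.000]] (det J = -10.000).
Solving J·Δ = −F gives Δ = (3.600, 2.800).

(3.600, 2.800)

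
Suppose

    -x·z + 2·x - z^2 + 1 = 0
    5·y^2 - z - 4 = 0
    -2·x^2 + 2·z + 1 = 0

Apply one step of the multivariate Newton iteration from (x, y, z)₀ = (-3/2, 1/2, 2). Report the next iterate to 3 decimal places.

(-1.183, 1.210, 0.800)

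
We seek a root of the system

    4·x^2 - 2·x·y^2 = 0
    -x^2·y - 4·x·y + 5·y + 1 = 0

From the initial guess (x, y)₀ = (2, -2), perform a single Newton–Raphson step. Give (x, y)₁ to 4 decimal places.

(1.2308, -1.6154)

At (2, -2): F = (0.0000, 15.0000).
Jacobian J = [[8·x - 2·y^2, -4·x·y], [-2·x·y - 4·y, -x^2 - 4·x + 5]].
At the point, J = [[8.0000, 16.0000], [16.0000, -7.0000]] (det J = -312.0000).
Solving J·Δ = −F gives Δ = (-0.7692, 0.3846).
Then the next iterate is (x, y)₁ = (1.2308, -1.6154).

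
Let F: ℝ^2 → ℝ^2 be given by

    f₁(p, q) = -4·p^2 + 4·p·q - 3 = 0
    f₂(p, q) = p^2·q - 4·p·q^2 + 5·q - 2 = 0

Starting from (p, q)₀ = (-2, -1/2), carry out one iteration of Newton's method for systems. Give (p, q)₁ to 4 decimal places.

At (-2, -1/2): F = (-15.0000, -4.5000).
Jacobian J = [[-8·p + 4·q, 4·p], [2·p·q - 4·q^2, p^2 - 8·p·q + 5]].
At the point, J = [[14.0000, -8.0000], [1.0000, 1.0000]] (det J = 22.0000).
Solving J·Δ = −F gives Δ = (2.3182, 2.1818).
Then the next iterate is (p, q)₁ = (0.3182, 1.6818).

(0.3182, 1.6818)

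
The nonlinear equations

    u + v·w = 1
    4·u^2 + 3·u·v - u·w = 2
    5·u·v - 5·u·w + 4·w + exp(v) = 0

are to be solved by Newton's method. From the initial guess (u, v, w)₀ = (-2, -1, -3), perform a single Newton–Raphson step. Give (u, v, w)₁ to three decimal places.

(-0.909, -1.106, -1.592)

At (-2, -1, -3): F = (0.000, 14.000, -31.63212).
Jacobian J = [[1, w, v], [8·u + 3·v - w, 3·u, -u], [5·v - 5·w, 5·u + exp(v), -5·u + 4]].
At the point, J = [[1.000, -3.000, -1.000], [-16.000, -6.000, 2.000], [10.000, -9.63212, 14.000]] (det J = -1010.84969).
Solving J·Δ = −F gives Δ = (1.091, -0.106, 1.408).
Then the next iterate is (u, v, w)₁ = (-0.909, -1.106, -1.592).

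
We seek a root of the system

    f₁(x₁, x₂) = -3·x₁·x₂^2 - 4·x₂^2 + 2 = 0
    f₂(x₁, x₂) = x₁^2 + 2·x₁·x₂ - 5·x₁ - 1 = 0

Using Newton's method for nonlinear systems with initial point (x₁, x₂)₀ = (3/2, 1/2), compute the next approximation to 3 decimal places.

At (3/2, 1/2): F = (-0.125, -4.750).
Jacobian J = [[-3·x₂^2, -6·x₁·x₂ - 8·x₂], [2·x₁ + 2·x₂ - 5, 2·x₁]].
At the point, J = [[-0.750, -8.500], [-1.000, 3.000]] (det J = -10.750).
Solving J·Δ = −F gives Δ = (-3.791, 0.320).
Then the next iterate is (x₁, x₂)₁ = (-2.291, 0.820).

(-2.291, 0.820)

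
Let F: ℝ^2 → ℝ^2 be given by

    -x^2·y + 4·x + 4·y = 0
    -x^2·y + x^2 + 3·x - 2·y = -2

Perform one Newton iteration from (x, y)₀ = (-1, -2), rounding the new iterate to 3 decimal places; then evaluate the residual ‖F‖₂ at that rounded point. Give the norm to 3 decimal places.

14.714

At (-1, -2): F = (-10.000, 6.000).
Jacobian J = [[-2·x·y + 4, -x^2 + 4], [-2·x·y + 2·x + 3, -x^2 - 2]].
At the point, J = [[0.000, 3.000], [-3.000, -3.000]] (det J = 9.000).
Solving J·Δ = −F gives Δ = (-1.333, 3.333).
Then the next iterate is (x, y)₁ = (-2.333, 1.333).
Re-evaluating at (-2.333, 1.333): F = (-11.25537, -9.47748), so ‖F‖₂ = 14.714.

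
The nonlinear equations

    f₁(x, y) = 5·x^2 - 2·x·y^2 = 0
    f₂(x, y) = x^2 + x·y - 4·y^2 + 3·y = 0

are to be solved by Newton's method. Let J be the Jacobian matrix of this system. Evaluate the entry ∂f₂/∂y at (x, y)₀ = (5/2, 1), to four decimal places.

-2.5000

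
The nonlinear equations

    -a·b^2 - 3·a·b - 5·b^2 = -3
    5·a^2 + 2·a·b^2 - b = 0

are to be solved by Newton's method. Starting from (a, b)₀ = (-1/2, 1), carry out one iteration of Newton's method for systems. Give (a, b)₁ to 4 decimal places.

(-1.0357, 1.2857)

At (-1/2, 1): F = (0.0000, -0.7500).
Jacobian J = [[-b^2 - 3·b, -2·a·b - 3·a - 10·b], [10·a + 2·b^2, 4·a·b - 1]].
At the point, J = [[-4.0000, -7.5000], [-3.0000, -3.0000]] (det J = -10.5000).
Solving J·Δ = −F gives Δ = (-0.5357, 0.2857).
Then the next iterate is (a, b)₁ = (-1.0357, 1.2857).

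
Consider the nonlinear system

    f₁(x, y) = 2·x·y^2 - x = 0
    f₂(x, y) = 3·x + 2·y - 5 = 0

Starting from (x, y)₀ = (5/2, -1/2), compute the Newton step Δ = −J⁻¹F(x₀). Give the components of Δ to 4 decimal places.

(-0.3571, -0.2143)

At (5/2, -1/2): F = (-1.2500, 1.5000).
Jacobian J = [[2·y^2 - 1, 4·x·y], [3, 2]].
At the point, J = [[-0.5000, -5.0000], [3.0000, 2.0000]] (det J = 14.0000).
Solving J·Δ = −F gives Δ = (-0.3571, -0.2143).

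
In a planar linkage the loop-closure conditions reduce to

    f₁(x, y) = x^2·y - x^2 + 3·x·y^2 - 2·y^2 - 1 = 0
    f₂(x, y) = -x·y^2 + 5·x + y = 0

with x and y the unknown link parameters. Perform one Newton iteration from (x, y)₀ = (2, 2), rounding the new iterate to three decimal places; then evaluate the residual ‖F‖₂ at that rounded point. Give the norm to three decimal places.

At (2, 2): F = (19.000, 4.000).
Jacobian J = [[2·x·y - 2·x + 3·y^2, x^2 + 6·x·y - 4·y], [-y^2 + 5, -2·x·y + 1]].
At the point, J = [[16.000, 20.000], [1.000, -7.000]] (det J = -132.000).
Solving J·Δ = −F gives Δ = (-1.614, 0.341).
Then the next iterate is (x, y)₁ = (0.386, 2.341).
Re-evaluating at (0.386, 2.341): F = (-5.41459, 2.15561), so ‖F‖₂ = 5.828.

5.828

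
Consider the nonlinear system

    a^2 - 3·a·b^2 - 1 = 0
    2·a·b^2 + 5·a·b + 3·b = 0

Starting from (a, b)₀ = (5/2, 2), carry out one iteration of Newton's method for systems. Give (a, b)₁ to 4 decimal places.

At (5/2, 2): F = (-24.7500, 51.0000).
Jacobian J = [[2·a - 3·b^2, -6·a·b], [2·b^2 + 5·b, 4·a·b + 5·a + 3]].
At the point, J = [[-7.0000, -30.0000], [18.0000, 35.5000]] (det J = 291.5000).
Solving J·Δ = −F gives Δ = (-2.2346, -0.3036).
Then the next iterate is (a, b)₁ = (0.2654, 1.6964).

(0.2654, 1.6964)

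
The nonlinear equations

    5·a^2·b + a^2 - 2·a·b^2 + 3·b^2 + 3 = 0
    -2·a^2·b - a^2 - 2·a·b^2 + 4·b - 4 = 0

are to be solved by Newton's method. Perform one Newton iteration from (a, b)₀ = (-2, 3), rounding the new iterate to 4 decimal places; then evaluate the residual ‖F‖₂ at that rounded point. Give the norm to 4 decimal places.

39.1801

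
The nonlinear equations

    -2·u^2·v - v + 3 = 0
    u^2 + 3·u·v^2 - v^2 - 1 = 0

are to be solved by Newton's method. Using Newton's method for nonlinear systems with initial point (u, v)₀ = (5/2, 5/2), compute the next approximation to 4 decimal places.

(1.7273, 1.6531)

At (5/2, 5/2): F = (-30.7500, 45.8750).
Jacobian J = [[-4·u·v, -2·u^2 - 1], [2·u + 3·v^2, 6·u·v - 2·v]].
At the point, J = [[-25.0000, -13.5000], [23.7500, 32.5000]] (det J = -491.8750).
Solving J·Δ = −F gives Δ = (-0.7727, -0.8469).
Then the next iterate is (u, v)₁ = (1.7273, 1.6531).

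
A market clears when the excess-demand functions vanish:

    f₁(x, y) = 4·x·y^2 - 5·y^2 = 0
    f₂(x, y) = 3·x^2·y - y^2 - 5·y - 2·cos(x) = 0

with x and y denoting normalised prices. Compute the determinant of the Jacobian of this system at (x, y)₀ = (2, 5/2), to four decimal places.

J = [[4·y^2, 8·x·y - 10·y], [6·x·y + 2·sin(x), 3·x^2 - 2·y - 5]].
At the point, J = [[25.0000, 15.0000], [31.818595, 2.0000]].
det J = -427.2789.

-427.2789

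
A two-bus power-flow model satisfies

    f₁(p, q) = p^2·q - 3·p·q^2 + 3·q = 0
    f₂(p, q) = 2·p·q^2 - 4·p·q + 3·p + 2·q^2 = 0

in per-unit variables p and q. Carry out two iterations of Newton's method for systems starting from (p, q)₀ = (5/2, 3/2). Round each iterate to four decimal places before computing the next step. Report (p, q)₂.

(0.1402, 0.5140)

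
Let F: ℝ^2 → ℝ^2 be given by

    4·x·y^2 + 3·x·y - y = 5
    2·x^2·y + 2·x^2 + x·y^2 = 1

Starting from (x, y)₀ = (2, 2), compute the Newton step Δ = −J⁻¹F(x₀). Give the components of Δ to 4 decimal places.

At (2, 2): F = (37.0000, 31.0000).
Jacobian J = [[4·y^2 + 3·y, 8·x·y + 3·x - 1], [4·x·y + 4·x + y^2, 2·x^2 + 2·x·y]].
At the point, J = [[22.0000, 37.0000], [28.0000, 16.0000]] (det J = -684.0000).
Solving J·Δ = −F gives Δ = (-0.8114, -0.5175).

(-0.8114, -0.5175)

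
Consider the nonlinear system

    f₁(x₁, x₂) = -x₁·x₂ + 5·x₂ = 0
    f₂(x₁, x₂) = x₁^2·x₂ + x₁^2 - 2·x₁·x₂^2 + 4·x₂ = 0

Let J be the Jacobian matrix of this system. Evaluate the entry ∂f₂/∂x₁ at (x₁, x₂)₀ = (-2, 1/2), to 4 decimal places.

∂f₂/∂x₁ = 2·x₁·x₂ + 2·x₁ - 2·x₂^2.
At (-2, 1/2) this is -6.5000.

-6.5000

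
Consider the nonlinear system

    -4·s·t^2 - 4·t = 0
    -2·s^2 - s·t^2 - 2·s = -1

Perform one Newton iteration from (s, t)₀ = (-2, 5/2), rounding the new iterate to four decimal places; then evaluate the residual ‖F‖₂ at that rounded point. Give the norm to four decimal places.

At (-2, 5/2): F = (40.0000, 9.5000).
Jacobian J = [[-4·t^2, -8·s·t - 4], [-4·s - t^2 - 2, -2·s·t]].
At the point, J = [[-25.0000, 36.0000], [-0.2500, 10.0000]] (det J = -241.0000).
Solving J·Δ = −F gives Δ = (0.2407, -0.9440).
Then the next iterate is (s, t)₁ = (-1.7593, 1.5560).
Re-evaluating at (-1.7593, 1.5560): F = (10.814018, 2.587832), so ‖F‖₂ = 11.1193.

11.1193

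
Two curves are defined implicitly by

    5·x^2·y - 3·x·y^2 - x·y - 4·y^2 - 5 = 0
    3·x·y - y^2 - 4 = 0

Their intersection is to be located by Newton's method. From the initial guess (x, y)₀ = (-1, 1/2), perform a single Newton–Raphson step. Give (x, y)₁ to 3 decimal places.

At (-1, 1/2): F = (-2.250, -5.750).
Jacobian J = [[10·x·y - 3·y^2 - y, 5·x^2 - 6·x·y - x - 8·y], [3·y, 3·x - 2·y]].
At the point, J = [[-6.250, 5.000], [1.500, -4.000]] (det J = 17.500).
Solving J·Δ = −F gives Δ = (-2.157, -2.246).
Then the next iterate is (x, y)₁ = (-3.157, -1.746).

(-3.157, -1.746)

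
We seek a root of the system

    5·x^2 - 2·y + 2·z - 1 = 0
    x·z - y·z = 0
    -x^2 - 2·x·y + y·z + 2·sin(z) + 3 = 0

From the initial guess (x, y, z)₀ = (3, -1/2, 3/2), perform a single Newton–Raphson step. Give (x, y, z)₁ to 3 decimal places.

At (3, -1/2, 3/2): F = (48.000, 5.250, -1.75501).
Jacobian J = [[10·x, -2, 2], [z, -z, x - y], [-2·x - 2·y, -2·x + z, y + 2·cos(z)]].
At the point, J = [[30.000, -2.000, 2.000], [1.500, -1.500, 3.500], [-5.000, -4.500, -0.35853]] (det J = 494.05808).
Solving J·Δ = −F gives Δ = (-1.493, 1.294, -0.306).
Then the next iterate is (x, y, z)₁ = (1.507, 0.794, 1.194).

(1.507, 0.794, 1.194)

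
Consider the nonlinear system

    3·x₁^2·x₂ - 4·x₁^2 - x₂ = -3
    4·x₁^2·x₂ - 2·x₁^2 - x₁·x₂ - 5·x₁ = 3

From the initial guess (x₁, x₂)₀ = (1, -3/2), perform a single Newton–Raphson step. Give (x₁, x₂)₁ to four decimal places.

At (1, -3/2): F = (-4.0000, -14.5000).
Jacobian J = [[6·x₁·x₂ - 8·x₁, 3·x₁^2 - 1], [8·x₁·x₂ - 4·x₁ - x₂ - 5, 4·x₁^2 - x₁]].
At the point, J = [[-17.0000, 2.0000], [-19.5000, 3.0000]] (det J = -12.0000).
Solving J·Δ = −F gives Δ = (1.4167, 14.0417).
Then the next iterate is (x₁, x₂)₁ = (2.4167, 12.5417).

(2.4167, 12.5417)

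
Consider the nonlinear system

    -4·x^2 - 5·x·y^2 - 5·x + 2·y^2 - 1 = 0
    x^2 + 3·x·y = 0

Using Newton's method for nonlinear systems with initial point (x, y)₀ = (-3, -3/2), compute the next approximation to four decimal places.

(-1.3457, -0.9300)

At (-3, -3/2): F = (16.2500, 22.5000).
Jacobian J = [[-8·x - 5·y^2 - 5, -10·x·y + 4·y], [2·x + 3·y, 3·x]].
At the point, J = [[7.7500, -51.0000], [-10.5000, -9.0000]] (det J = -605.2500).
Solving J·Δ = −F gives Δ = (1.6543, 0.5700).
Then the next iterate is (x, y)₁ = (-1.3457, -0.9300).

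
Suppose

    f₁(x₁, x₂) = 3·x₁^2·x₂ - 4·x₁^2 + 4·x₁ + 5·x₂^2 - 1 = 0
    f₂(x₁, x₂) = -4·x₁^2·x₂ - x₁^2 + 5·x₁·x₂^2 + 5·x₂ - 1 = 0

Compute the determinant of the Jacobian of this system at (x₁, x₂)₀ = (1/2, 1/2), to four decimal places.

19.8125

J = [[6·x₁·x₂ - 8·x₁ + 4, 3·x₁^2 + 10·x₂], [-8·x₁·x₂ - 2·x₁ + 5·x₂^2, -4·x₁^2 + 10·x₁·x₂ + 5]].
At the point, J = [[1.5000, 5.7500], [-1.7500, 6.5000]].
det J = 19.8125.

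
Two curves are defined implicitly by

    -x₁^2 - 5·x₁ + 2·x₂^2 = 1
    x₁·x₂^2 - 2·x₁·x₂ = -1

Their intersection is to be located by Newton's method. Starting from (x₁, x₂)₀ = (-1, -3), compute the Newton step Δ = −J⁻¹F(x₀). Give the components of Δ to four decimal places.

(0.0000, 1.7500)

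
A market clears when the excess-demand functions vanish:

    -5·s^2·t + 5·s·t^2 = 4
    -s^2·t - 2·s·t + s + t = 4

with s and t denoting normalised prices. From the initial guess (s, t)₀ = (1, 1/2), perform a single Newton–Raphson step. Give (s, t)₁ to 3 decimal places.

(-0.400, -0.800)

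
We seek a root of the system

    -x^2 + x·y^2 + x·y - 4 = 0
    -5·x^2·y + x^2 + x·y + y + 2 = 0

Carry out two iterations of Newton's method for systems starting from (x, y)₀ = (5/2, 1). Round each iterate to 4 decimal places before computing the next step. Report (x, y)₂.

At (5/2, 1): F = (-5.2500, -19.5000).
Jacobian J = [[-2·x + y^2 + y, 2·x·y + x], [-10·x·y + 2·x + y, -5·x^2 + x + 1]].
At the point, J = [[-3.0000, 7.5000], [-19.0000, -27.7500]] (det J = 225.7500).
Solving J·Δ = −F gives Δ = (-1.2932, 0.1827).
Then the next iterate is (x, y)₁ = (1.2068, 1.1827).
Round to (1.2068, 1.1827) and repeat: F = (-2.341037, -2.545873), J = [[0.167879, 4.061365], [-10.676524, -5.075031]].
Δ = (-0.5227, 0.5980), so (x, y)₂ = (0.6841, 1.7807).

(0.6841, 1.7807)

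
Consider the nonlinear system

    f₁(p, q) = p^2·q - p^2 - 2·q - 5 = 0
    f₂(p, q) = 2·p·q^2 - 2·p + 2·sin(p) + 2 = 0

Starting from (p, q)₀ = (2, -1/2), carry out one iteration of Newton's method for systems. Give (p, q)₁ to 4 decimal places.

(0.6617, 0.4850)

At (2, -1/2): F = (-10.0000, 0.818595).
Jacobian J = [[2·p·q - 2·p, p^2 - 2], [2·q^2 + 2·cos(p) - 2, 4·p·q]].
At the point, J = [[-6.0000, 2.0000], [-2.332294, -4.0000]] (det J = 28.664587).
Solving J·Δ = −F gives Δ = (-1.3383, 0.9850).
Then the next iterate is (p, q)₁ = (0.6617, 0.4850).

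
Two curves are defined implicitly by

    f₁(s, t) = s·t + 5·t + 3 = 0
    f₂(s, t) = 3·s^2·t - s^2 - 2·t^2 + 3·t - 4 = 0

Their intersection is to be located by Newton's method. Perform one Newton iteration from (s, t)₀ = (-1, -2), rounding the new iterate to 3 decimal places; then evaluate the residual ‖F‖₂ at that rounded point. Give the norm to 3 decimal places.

7.504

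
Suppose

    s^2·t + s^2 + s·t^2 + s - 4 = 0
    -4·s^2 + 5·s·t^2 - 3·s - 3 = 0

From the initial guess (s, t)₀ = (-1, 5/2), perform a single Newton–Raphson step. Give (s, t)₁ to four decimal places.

(-1.3802, 0.5387)

At (-1, 5/2): F = (-7.7500, -35.2500).
Jacobian J = [[2·s·t + 2·s + t^2 + 1, s^2 + 2·s·t], [-8·s + 5·t^2 - 3, 10·s·t]].
At the point, J = [[0.2500, -4.0000], [36.2500, -25.0000]] (det J = 138.7500).
Solving J·Δ = −F gives Δ = (-0.3802, -1.9613).
Then the next iterate is (s, t)₁ = (-1.3802, 0.5387).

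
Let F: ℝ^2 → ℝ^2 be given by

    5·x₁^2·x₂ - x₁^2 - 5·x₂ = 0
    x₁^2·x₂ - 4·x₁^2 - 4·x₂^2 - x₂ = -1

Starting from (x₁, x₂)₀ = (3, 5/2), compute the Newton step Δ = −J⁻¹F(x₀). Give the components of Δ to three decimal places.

(1.085, -4.147)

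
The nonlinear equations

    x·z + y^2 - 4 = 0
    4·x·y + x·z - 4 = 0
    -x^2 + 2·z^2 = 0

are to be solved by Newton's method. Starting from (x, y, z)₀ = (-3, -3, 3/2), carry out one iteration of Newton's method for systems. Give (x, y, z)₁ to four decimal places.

At (-3, -3, 3/2): F = (0.5000, 27.5000, -4.5000).
Jacobian J = [[z, 2·y, x], [4·y + z, 4·x, x], [-2·x, 0, 4·z]].
At the point, J = [[1.5000, -6.0000, -3.0000], [-10.5000, -12.0000, -3.0000], [6.0000, 0.0000, 6.0000]] (det J = -594.0000).
Solving J·Δ = −F gives Δ = (1.7424, 1.0152, -0.9924).
Then the next iterate is (x, y, z)₁ = (-1.2576, -1.9848, 0.5076).

(-1.2576, -1.9848, 0.5076)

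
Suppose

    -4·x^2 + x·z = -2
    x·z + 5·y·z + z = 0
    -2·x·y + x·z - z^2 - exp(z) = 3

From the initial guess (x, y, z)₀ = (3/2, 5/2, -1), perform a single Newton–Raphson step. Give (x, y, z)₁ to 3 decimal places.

(0.831, -0.753, -1.129)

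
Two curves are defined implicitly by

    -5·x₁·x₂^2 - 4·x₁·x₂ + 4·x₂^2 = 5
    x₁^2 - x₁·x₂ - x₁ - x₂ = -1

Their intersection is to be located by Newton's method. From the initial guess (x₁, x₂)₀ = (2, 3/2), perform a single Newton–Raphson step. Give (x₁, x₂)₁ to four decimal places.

(1.4215, 0.7107)

At (2, 3/2): F = (-30.5000, -1.5000).
Jacobian J = [[-5·x₂^2 - 4·x₂, -10·x₁·x₂ - 4·x₁ + 8·x₂], [2·x₁ - x₂ - 1, -x₁ - 1]].
At the point, J = [[-17.2500, -26.0000], [1.5000, -3.0000]] (det J = 90.7500).
Solving J·Δ = −F gives Δ = (-0.5785, -0.7893).
Then the next iterate is (x₁, x₂)₁ = (1.4215, 0.7107).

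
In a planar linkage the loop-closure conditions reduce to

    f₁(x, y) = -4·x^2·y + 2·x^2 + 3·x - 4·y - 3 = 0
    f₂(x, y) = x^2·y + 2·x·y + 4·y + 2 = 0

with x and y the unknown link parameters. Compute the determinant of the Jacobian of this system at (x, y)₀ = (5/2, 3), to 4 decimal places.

J = [[-8·x·y + 4·x + 3, -4·x^2 - 4], [2·x·y + 2·y, x^2 + 2·x + 4]].
At the point, J = [[-47.0000, -29.0000], [21.0000, 15.2500]].
det J = -107.7500.

-107.7500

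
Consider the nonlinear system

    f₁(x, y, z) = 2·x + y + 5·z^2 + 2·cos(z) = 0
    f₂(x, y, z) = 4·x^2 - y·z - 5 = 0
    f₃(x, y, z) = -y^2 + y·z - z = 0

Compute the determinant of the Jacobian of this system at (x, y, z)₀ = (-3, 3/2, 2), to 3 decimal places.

J = [[2, 1, 10·z - 2·sin(z)], [8·x, -z, -y], [0, -2·y + z, y - 1]].
At the point, J = [[2.000, 1.000, 18.18141], [-24.000, -2.000, -1.500], [0.000, -1.000, 0.500]].
det J = 443.354.

443.354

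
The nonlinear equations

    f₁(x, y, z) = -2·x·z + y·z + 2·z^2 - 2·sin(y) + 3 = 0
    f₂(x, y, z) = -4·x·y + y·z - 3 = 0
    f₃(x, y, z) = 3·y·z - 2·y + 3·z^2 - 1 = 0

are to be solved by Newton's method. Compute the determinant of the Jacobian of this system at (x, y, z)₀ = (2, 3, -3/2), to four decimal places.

J = [[-2·z, z - 2·cos(y), -2·x + y + 4·z], [-4·y, -4·x + z, y], [0, 3·z - 2, 3·y + 6·z]].
At the point, J = [[3.0000, 0.479985, -7.0000], [-12.0000, -9.5000, 3.0000], [0.0000, -6.5000, 0.0000]].
det J = -487.5000.

-487.5000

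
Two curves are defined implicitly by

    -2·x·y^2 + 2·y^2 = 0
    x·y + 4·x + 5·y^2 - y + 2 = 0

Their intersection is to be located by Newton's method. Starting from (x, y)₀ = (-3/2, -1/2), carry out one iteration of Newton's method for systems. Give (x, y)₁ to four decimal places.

(-0.7059, -0.3294)

At (-3/2, -1/2): F = (1.2500, -1.5000).
Jacobian J = [[-2·y^2, -4·x·y + 4·y], [y + 4, x + 10·y - 1]].
At the point, J = [[-0.5000, -5.0000], [3.5000, -7.5000]] (det J = 21.2500).
Solving J·Δ = −F gives Δ = (0.7941, 0.1706).
Then the next iterate is (x, y)₁ = (-0.7059, -0.3294).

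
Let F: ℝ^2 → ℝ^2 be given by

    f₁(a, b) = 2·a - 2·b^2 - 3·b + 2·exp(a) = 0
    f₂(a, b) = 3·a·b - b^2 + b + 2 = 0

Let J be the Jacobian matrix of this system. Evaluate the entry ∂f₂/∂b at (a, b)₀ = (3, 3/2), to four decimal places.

∂f₂/∂b = 3·a - 2·b + 1.
At (3, 3/2) this is 7.0000.

7.0000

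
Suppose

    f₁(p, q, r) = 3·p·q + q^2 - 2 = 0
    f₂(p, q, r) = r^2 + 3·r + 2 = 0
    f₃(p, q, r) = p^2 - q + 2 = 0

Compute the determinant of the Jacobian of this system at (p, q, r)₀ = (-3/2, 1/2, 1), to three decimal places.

60.000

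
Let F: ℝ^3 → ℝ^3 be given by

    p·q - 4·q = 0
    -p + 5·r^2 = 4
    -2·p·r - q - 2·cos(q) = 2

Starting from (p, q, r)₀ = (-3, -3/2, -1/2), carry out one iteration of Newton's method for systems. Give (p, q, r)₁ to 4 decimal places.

At (-3, -3/2, -1/2): F = (10.5000, 0.2500, -3.641474).
Jacobian J = [[q, p - 4, 0], [-1, 0, 10·r], [-2·r, 2·sin(q) - 1, -2·p]].
At the point, J = [[-1.5000, -7.0000, 0.0000], [-1.0000, 0.0000, -5.0000], [1.0000, -2.994990, 6.0000]] (det J = 15.462425).
Solving J·Δ = −F gives Δ = (17.7326, -2.2998, -3.4965).
Then the next iterate is (p, q, r)₁ = (14.7326, -3.7998, -3.9965).

(14.7326, -3.7998, -3.9965)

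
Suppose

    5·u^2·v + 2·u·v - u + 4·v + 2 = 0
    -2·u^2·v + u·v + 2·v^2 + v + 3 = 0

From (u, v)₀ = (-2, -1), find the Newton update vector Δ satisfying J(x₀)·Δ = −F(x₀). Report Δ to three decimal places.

At (-2, -1): F = (-16.000, 14.000).
Jacobian J = [[10·u·v + 2·v - 1, 5·u^2 + 2·u + 4], [-4·u·v + v, -2·u^2 + u + 4·v + 1]].
At the point, J = [[17.000, 20.000], [-9.000, -13.000]] (det J = -41.000).
Solving J·Δ = −F gives Δ = (-1.756, 2.293).

(-1.756, 2.293)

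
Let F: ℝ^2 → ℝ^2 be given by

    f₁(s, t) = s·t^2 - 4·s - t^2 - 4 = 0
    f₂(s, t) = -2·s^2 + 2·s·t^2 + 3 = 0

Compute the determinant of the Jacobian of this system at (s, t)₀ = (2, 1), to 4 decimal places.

J = [[t^2 - 4, 2·s·t - 2·t], [-4·s + 2·t^2, 4·s·t]].
At the point, J = [[-3.0000, 2.0000], [-6.0000, 8.0000]].
det J = -12.0000.

-12.0000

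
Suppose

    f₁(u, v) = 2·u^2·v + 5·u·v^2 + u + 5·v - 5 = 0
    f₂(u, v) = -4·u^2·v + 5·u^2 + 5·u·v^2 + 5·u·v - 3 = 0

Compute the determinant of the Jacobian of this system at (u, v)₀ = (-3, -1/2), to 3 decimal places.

J = [[4·u·v + 5·v^2 + 1, 2·u^2 + 10·u·v + 5], [-8·u·v + 10·u + 5·v^2 + 5·v, -4·u^2 + 10·u·v + 5·u]].
At the point, J = [[8.250, 38.000], [-43.250, -36.000]].
det J = 1346.500.

1346.500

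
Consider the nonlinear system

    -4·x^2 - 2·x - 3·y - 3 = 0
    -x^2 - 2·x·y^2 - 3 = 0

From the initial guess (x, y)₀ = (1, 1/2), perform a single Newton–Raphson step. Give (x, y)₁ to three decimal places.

(0.400, -1.000)

At (1, 1/2): F = (-10.500, -4.500).
Jacobian J = [[-8·x - 2, -3], [-2·x - 2·y^2, -4·x·y]].
At the point, J = [[-10.000, -3.000], [-2.500, -2.000]] (det J = 12.500).
Solving J·Δ = −F gives Δ = (-0.600, -1.500).
Then the next iterate is (x, y)₁ = (0.400, -1.000).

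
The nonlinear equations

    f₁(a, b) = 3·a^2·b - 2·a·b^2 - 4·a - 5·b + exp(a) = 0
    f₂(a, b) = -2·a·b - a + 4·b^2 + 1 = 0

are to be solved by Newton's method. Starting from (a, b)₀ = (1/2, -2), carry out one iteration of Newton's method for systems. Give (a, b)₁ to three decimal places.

At (1/2, -2): F = (4.14872, 18.500).
Jacobian J = [[6·a·b - 2·b^2 + exp(a) - 4, 3·a^2 - 4·a·b - 5], [-2·b - 1, -2·a + 8·b]].
At the point, J = [[-16.35128, -0.250], [3.000, -17.000]] (det J = 278.72174).
Solving J·Δ = −F gives Δ = (0.236, 1.130).
Then the next iterate is (a, b)₁ = (0.736, -0.870).

(0.736, -0.870)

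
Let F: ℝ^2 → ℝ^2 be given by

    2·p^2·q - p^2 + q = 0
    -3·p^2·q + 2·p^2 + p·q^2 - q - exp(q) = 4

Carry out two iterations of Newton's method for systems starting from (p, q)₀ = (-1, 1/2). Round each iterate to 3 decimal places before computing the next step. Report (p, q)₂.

(-4.495, 0.366)

At (-1, 1/2): F = (0.500, -5.89872).
Jacobian J = [[4·p·q - 2·p, 2·p^2 + 1], [-6·p·q + 4·p + q^2, -3·p^2 + 2·p·q - exp(q) - 1]].
At the point, J = [[0.000, 3.000], [-0.750, -6.64872]] (det J = 2.250).
Solving J·Δ = −F gives Δ = (-6.387, -0.167).
Then the next iterate is (p, q)₁ = (-7.387, 0.333).
Round to (-7.387, 0.333) and repeat: F = (-17.89263, 48.07505), J = [[4.93452, 110.13554], [-14.67788, -171.01820]].
Δ = (2.892, 0.033), so (p, q)₂ = (-4.495, 0.366).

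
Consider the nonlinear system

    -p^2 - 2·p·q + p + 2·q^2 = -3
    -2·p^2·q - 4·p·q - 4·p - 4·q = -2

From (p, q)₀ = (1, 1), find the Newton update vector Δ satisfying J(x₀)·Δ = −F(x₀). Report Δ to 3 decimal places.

(0.111, -1.333)

At (1, 1): F = (3.000, -12.000).
Jacobian J = [[-2·p - 2·q + 1, -2·p + 4·q], [-4·p·q - 4·q - 4, -2·p^2 - 4·p - 4]].
At the point, J = [[-3.000, 2.000], [-12.000, -10.000]] (det J = 54.000).
Solving J·Δ = −F gives Δ = (0.111, -1.333).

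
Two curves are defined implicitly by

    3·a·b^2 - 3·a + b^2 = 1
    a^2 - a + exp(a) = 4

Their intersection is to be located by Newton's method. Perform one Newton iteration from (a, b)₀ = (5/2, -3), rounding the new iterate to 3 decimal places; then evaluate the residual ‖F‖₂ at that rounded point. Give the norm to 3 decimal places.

At (5/2, -3): F = (68.000, 11.93249).
Jacobian J = [[3·b^2 - 3, 6·a·b + 2·b], [2·a + exp(a) - 1, 0]].
At the point, J = [[24.000, -51.000], [16.18249, 0.000]] (det J = 825.30719).
Solving J·Δ = −F gives Δ = (-0.737, 0.986).
Then the next iterate is (a, b)₁ = (1.763, -2.014).
Re-evaluating at (1.763, -2.014): F = (19.22042, 3.17507), so ‖F‖₂ = 19.481.

19.481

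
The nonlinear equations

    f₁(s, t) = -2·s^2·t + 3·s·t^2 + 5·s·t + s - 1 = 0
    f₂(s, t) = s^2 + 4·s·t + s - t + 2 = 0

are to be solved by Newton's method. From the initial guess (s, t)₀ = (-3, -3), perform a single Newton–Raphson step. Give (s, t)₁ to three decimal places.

(-1.218, -1.715)

At (-3, -3): F = (14.000, 47.000).
Jacobian J = [[-4·s·t + 3·t^2 + 5·t + 1, -2·s^2 + 6·s·t + 5·s], [2·s + 4·t + 1, 4·s - 1]].
At the point, J = [[-23.000, 21.000], [-17.000, -13.000]] (det J = 656.000).
Solving J·Δ = −F gives Δ = (1.782, 1.285).
Then the next iterate is (s, t)₁ = (-1.218, -1.715).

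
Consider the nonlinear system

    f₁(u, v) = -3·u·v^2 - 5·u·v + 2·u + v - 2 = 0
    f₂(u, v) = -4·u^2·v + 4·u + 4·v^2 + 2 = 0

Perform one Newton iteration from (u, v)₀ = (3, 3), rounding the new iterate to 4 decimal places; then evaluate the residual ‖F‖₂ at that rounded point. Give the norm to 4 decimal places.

36.5536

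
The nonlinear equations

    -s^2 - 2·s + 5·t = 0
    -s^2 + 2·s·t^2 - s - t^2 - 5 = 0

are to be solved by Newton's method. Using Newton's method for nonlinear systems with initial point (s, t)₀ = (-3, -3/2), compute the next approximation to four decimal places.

(-0.6233, -1.3014)

At (-3, -3/2): F = (-10.5000, -26.7500).
Jacobian J = [[-2·s - 2, 5], [-2·s + 2·t^2 - 1, 4·s·t - 2·t]].
At the point, J = [[4.0000, 5.0000], [9.5000, 21.0000]] (det J = 36.5000).
Solving J·Δ = −F gives Δ = (2.3767, 0.1986).
Then the next iterate is (s, t)₁ = (-0.6233, -1.3014).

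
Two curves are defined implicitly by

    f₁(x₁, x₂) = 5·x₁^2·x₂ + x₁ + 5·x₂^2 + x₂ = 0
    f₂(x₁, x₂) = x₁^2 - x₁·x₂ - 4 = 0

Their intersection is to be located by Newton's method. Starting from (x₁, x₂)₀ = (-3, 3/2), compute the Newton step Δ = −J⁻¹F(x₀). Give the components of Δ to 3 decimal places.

At (-3, 3/2): F = (77.250, 9.500).
Jacobian J = [[10·x₁·x₂ + 1, 5·x₁^2 + 10·x₂ + 1], [2·x₁ - x₂, -x₁]].
At the point, J = [[-44.000, 61.000], [-7.500, 3.000]] (det J = 325.500).
Solving J·Δ = −F gives Δ = (1.068, -0.496).

(1.068, -0.496)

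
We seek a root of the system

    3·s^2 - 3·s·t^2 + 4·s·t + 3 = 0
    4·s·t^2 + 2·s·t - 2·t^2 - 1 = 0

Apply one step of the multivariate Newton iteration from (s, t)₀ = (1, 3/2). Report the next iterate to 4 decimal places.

(0.2696, 1.7831)

At (1, 3/2): F = (5.2500, 6.5000).
Jacobian J = [[6·s - 3·t^2 + 4·t, -6·s·t + 4·s], [4·t^2 + 2·t, 8·s·t + 2·s - 4·t]].
At the point, J = [[5.2500, -5.0000], [12.0000, 8.0000]] (det J = 102.0000).
Solving J·Δ = −F gives Δ = (-0.7304, 0.2831).
Then the next iterate is (s, t)₁ = (0.2696, 1.7831).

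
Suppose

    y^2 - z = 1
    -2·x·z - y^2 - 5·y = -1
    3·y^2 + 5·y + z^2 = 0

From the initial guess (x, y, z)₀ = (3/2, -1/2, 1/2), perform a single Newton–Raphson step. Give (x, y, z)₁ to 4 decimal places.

At (3/2, -1/2, 1/2): F = (-1.2500, 1.7500, -1.5000).
Jacobian J = [[0, 2·y, -1], [-2·z, -2·y - 5, -2·x], [0, 6·y + 5, 2·z]].
At the point, J = [[0.0000, -1.0000, -1.0000], [-1.0000, -4.0000, -3.0000], [0.0000, 2.0000, 1.0000]] (det J = 1.0000).
Solving J·Δ = −F gives Δ = (2.7500, 2.7500, -4.0000).
Then the next iterate is (x, y, z)₁ = (4.2500, 2.2500, -3.5000).

(4.2500, 2.2500, -3.5000)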